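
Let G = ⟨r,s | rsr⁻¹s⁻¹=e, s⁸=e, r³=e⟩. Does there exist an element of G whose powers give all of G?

|G| = 24. The element rs has order 24 (its powers give 24 distinct elements), so ⟨rs⟩ = G and G is cyclic.

Answer: Yes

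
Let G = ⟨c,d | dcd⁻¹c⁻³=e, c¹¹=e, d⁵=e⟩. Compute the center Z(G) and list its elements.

An element z ∈ Z(G) iff z commutes with every generator.
For example e is central: e·c = c = c·e; e·d = d = d·e.
Whereas c ∉ Z(G) since c·d = cd ≠ c³d = d·c.
Checking each of the 55 elements this way gives Z(G) = {e}, of order 1.

Answer: {e}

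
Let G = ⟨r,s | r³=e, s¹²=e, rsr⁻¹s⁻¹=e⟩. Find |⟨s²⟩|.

|⟨s²⟩| equals the order of s². Compute successive powers until reaching e:
  (s²)¹ = s², (s²)² = s⁴, (s²)³ = s⁶, (s²)⁴ = s⁸, (s²)⁵ = s¹⁰, (s²)⁶ = e.
The smallest positive k with (s²)ᵏ = e is 6, so |⟨s²⟩| = 6.

Answer: 6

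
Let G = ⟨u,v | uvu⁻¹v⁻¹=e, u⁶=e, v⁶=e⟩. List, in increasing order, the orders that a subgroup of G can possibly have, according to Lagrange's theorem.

|G| = 36 = 2² · 3². By Lagrange's theorem the order of any subgroup divides 36; the divisors of 36 are 1, 2, 3, 4, 6, 9, 12, 18, 36.

Answer: 1, 2, 3, 4, 6, 9, 12, 18, 36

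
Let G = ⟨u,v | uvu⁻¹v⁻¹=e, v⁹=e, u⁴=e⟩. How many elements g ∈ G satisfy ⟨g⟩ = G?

G is cyclic of order 36. An element generates G iff its order is 36, and a cyclic group of order 36 has exactly φ(36) = 12 such elements.

Answer: 12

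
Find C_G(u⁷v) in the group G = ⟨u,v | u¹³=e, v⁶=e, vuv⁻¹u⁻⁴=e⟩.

⟨u⁷v⟩ ⊆ C_G(u⁷v) since powers of u⁷v commute with u⁷v; so |C_G(u⁷v)| ≥ |⟨u⁷v⟩| = 6.
By orbit–stabilizer, |C_G(u⁷v)| = |G| / |conj. class of u⁷v| = 78 / 13 = 6.
The 6 elements commuting with u⁷v are {e, u⁷v, u⁴v³, u⁸v⁵, u⁹v², u¹⁰v⁴}.

Answer: {e, u⁷v, u⁴v³, u⁸v⁵, u⁹v², u¹⁰v⁴}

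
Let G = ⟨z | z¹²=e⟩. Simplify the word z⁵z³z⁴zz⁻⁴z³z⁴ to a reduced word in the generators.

Multiply left to right, reducing at each step:
  (z⁵) · z³ = z⁸
  (z⁸) · z⁴ = e
  e · z = z
  z · z⁻⁴ = z⁹
  (z⁹) · z³ = e
  e · z⁴ = z⁴

Answer: z⁴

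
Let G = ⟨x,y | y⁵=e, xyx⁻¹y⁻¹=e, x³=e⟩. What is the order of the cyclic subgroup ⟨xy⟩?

|⟨xy⟩| equals the order of xy. Compute successive powers until reaching e:
  (xy)¹ = xy, (xy)² = x²y², (xy)³ = y³, (xy)⁴ = xy⁴, (xy)⁵ = x², (xy)⁶ = y, (xy)⁷ = xy², (xy)⁸ = x²y³, (xy)⁹ = y⁴, (xy)¹⁰ = x, (xy)¹¹ = x²y, (xy)¹² = y², (xy)¹³ = xy³, (xy)¹⁴ = x²y⁴, (xy)¹⁵ = e.
The smallest positive k with (xy)ᵏ = e is 15, so |⟨xy⟩| = 15.

Answer: 15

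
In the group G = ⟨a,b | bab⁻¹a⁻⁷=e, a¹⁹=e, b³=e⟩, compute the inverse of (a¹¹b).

The order of (a¹¹b) is 3 (smallest k with (a¹¹b)ᵏ = e), so (a¹¹b)⁻¹ = (a¹¹b)² = a¹²b².
Check: (a¹¹b) · (a¹²b²) → (a¹¹b) · a¹² = b;   b · b² = e, giving e as required.

Answer: a¹²b²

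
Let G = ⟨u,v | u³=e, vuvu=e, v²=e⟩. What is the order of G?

Enumerate words in the generators, reducing via the relations: the distinct elements are
  {e, u, v, uv, u², u²v}.
No further products give new elements, so |G| = 6.

Answer: 6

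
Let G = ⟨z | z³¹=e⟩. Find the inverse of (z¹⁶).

The order of (z¹⁶) is 31 (smallest k with (z¹⁶)ᵏ = e), so (z¹⁶)⁻¹ = (z¹⁶)³⁰ = z¹⁵.
Check: (z¹⁶) · (z¹⁵) → (z¹⁶) · z¹⁵ = e, giving e as required.

Answer: z¹⁵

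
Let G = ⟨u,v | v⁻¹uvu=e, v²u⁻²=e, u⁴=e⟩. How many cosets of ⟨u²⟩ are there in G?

First find ord(u²) by computing successive powers:
  (u²)¹ = u², (u²)² = e.
So |⟨u²⟩| = ord(u²) = 2. With |G| = 8, by Lagrange [G : ⟨u²⟩] = 8/2 = 4.

Answer: 4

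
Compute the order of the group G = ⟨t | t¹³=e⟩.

G is generated by a single element, so G is cyclic. The relator gives t¹³ = e and no smaller power is forced to be e, so the 13 powers {e, t, t², t³, t⁴, t⁵, t⁶, t⁷, t⁸, t⁹, t¹², t¹¹, t¹⁰} are distinct. Hence |G| = 13.

Answer: 13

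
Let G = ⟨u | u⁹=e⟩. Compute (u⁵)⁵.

Compute successive powers of (u⁵), reducing at each step:
  (u⁵)²: (u⁵) · u⁵ = u
  (u⁵)³: u · u⁵ = u⁶
  (u⁵)⁴: (u⁶) · u⁵ = u²
  (u⁵)⁵: (u²) · u⁵ = u⁷

Answer: u⁷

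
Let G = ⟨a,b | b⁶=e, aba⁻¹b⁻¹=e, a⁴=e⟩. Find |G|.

Enumerate words in the generators, reducing via the relations: the distinct elements are
  {a, b, e, ab, a², a³, b², b³, b⁴, b⁵, ab², ab³, ab⁴, ab⁵, a²b, a³b, a²b², a²b³, a²b⁴, a²b⁵, a³b², a³b³, a³b⁴, a³b⁵}.
No further products give new elements, so |G| = 24.

Answer: 24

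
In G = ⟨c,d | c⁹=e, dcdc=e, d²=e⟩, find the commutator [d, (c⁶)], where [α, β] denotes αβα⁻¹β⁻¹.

[d, (c⁶)] = d·(c⁶)·d⁻¹·(c⁶)⁻¹.
  d · (c⁶) = c³d
  (c³d) · d = c³
  (c³) · (c³) = c⁶

Answer: c⁶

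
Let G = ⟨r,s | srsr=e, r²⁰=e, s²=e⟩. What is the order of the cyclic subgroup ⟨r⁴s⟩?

|⟨r⁴s⟩| equals the order of r⁴s. Compute successive powers until reaching e:
  (r⁴s)¹ = r⁴s, (r⁴s)² = e.
The smallest positive k with (r⁴s)ᵏ = e is 2, so |⟨r⁴s⟩| = 2.

Answer: 2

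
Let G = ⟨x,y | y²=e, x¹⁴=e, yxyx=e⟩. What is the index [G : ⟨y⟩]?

First find ord(y) by computing successive powers:
  y¹ = y, y² = e.
So |⟨y⟩| = ord(y) = 2. With |G| = 28, by Lagrange [G : ⟨y⟩] = 28/2 = 14.

Answer: 14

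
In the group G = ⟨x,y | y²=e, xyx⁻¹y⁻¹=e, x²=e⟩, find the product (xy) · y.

Compute (xy) · y by multiplying left to right and reducing via the relations at each step:
  (xy) · y = x

Answer: x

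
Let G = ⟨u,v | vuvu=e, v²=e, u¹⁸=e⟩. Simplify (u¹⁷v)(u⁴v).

Compute (u¹⁷v) · (u⁴v) by multiplying left to right and reducing via the relations at each step:
  (u¹⁷v) · u⁴ = u¹³v
  (u¹³v) · v = u¹³

Answer: u¹³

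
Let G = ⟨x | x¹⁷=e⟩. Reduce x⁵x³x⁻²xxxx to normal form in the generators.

Multiply left to right, reducing at each step:
  (x⁵) · x³ = x⁸
  (x⁸) · x⁻² = x⁶
  (x⁶) · x = x⁷
  (x⁷) · x = x⁸
  (x⁸) · x = x⁹
  (x⁹) · x = x¹⁰

Answer: x¹⁰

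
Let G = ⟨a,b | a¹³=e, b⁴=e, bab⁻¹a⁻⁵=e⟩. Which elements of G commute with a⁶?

⟨a⁶⟩ ⊆ C_G(a⁶) since powers of a⁶ commute with a⁶; so |C_G(a⁶)| ≥ |⟨a⁶⟩| = 13.
By orbit–stabilizer, |C_G(a⁶)| = |G| / |conj. class of a⁶| = 52 / 4 = 13.
The 13 elements commuting with a⁶ are {e, a, a², a³, a⁴, a⁵, a⁶, a⁷, a⁸, a⁹, a¹⁰, a¹¹, a¹²}.

Answer: {e, a, a², a³, a⁴, a⁵, a⁶, a⁷, a⁸, a⁹, a¹⁰, a¹¹, a¹²}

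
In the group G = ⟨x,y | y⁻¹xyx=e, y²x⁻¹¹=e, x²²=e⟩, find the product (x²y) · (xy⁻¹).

Compute (x²y) · (xy⁻¹) by multiplying left to right and reducing via the relations at each step:
  (x²y) · x = xy
  (xy) · y⁻¹ = x

Answer: x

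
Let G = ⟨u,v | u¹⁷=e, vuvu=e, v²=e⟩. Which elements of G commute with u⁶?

⟨u⁶⟩ ⊆ C_G(u⁶) since powers of u⁶ commute with u⁶; so |C_G(u⁶)| ≥ |⟨u⁶⟩| = 17.
By orbit–stabilizer, |C_G(u⁶)| = |G| / |conj. class of u⁶| = 34 / 2 = 17.
The 17 elements commuting with u⁶ are {e, u, u², u³, u⁴, u⁵, u⁶, u⁷, u⁸, u⁹, u¹⁰, u¹¹, u¹², u¹³, u¹⁴, u¹⁵, u¹⁶}.

Answer: {e, u, u², u³, u⁴, u⁵, u⁶, u⁷, u⁸, u⁹, u¹⁰, u¹¹, u¹², u¹³, u¹⁴, u¹⁵, u¹⁶}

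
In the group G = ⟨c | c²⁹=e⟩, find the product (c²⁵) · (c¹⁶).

Compute (c²⁵) · (c¹⁶) by multiplying left to right and reducing via the relations at each step:
  (c²⁵) · c¹⁶ = c¹²

Answer: c¹²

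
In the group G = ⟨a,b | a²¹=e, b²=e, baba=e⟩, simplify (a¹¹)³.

Compute successive powers of (a¹¹), reducing at each step:
  (a¹¹)²: (a¹¹) · a¹¹ = a
  (a¹¹)³: a · a¹¹ = a¹²

Answer: a¹²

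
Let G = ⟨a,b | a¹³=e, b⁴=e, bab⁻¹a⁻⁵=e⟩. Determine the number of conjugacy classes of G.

The conjugacy classes (representative and size) are:
  [e] (size 1), [a] (size 4), [a²] (size 4), [a⁹] (size 4), [a¹²b] (size 13), [a⁴b²] (size 13), [a¹²b³] (size 13).
Class equation: 1 + 4 + 4 + 4 + 13 + 13 + 13 = 52 = |G|. So G has 7 conjugacy classes.

Answer: 7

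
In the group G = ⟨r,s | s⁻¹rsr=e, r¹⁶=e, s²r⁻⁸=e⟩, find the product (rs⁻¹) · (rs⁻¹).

Compute (rs⁻¹) · (rs⁻¹) by multiplying left to right and reducing via the relations at each step:
  (rs⁻¹) · r = s⁻¹
  (s⁻¹) · s⁻¹ = r⁸

Answer: r⁸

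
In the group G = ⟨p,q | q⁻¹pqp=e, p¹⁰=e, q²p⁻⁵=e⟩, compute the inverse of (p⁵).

The order of (p⁵) is 2 (smallest k with (p⁵)ᵏ = e), so (p⁵)⁻¹ = (p⁵)¹ = p⁵.
Check: (p⁵) · (p⁵) → (p⁵) · p⁵ = e, giving e as required.

Answer: p⁵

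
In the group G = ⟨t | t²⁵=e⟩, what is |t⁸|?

Compute successive powers until reaching e:
  (t⁸)¹ = t⁸, (t⁸)² = t¹⁶, (t⁸)³ = t²⁴, (t⁸)⁴ = t⁷, (t⁸)⁵ = t¹⁵, (t⁸)⁶ = t²³, (t⁸)⁷ = t⁶, (t⁸)⁸ = t¹⁴, (t⁸)⁹ = t²², (t⁸)¹⁰ = t⁵, (t⁸)¹¹ = t¹³, (t⁸)¹² = t²¹, (t⁸)¹³ = t⁴, (t⁸)¹⁴ = t¹², (t⁸)¹⁵ = t²⁰, (t⁸)¹⁶ = t³, (t⁸)¹⁷ = t¹¹, (t⁸)¹⁸ = t¹⁹, (t⁸)¹⁹ = t², (t⁸)²⁰ = t¹⁰, (t⁸)²¹ = t¹⁸, (t⁸)²² = t, (t⁸)²³ = t⁹, (t⁸)²⁴ = t¹⁷, (t⁸)²⁵ = e.
The smallest positive k with (t⁸)ᵏ = e is 25.

Answer: 25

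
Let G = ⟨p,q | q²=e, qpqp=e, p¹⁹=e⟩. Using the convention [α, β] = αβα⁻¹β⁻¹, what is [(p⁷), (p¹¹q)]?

[(p⁷), (p¹¹q)] = (p⁷)·(p¹¹q)·(p⁷)⁻¹·(p¹¹q)⁻¹.
  (p⁷) · (p¹¹q) = p¹⁸q
  (p¹⁸q) · (p¹²) = p⁶q
  (p⁶q) · (p¹¹q) = p¹⁴

Answer: p¹⁴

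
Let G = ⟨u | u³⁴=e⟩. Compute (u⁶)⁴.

Compute successive powers of (u⁶), reducing at each step:
  (u⁶)²: (u⁶) · u⁶ = u¹²
  (u⁶)³: (u¹²) · u⁶ = u¹⁸
  (u⁶)⁴: (u¹⁸) · u⁶ = u²⁴

Answer: u²⁴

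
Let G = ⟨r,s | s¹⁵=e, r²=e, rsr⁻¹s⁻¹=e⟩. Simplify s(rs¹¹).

Compute s · (rs¹¹) by multiplying left to right and reducing via the relations at each step:
  s · r = rs
  (rs) · s¹¹ = rs¹²

Answer: rs¹²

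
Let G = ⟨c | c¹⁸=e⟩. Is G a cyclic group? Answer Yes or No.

|G| = 18. The element c has order 18 (its powers give 18 distinct elements), so ⟨c⟩ = G and G is cyclic.

Answer: Yes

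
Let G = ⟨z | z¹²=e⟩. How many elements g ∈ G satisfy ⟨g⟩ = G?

G is cyclic of order 12. An element generates G iff its order is 12, and a cyclic group of order 12 has exactly φ(12) = 4 such elements.

Answer: 4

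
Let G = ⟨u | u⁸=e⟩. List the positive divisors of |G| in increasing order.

|G| = 8 = 2³. By Lagrange's theorem the order of any subgroup divides 8; the divisors of 8 are 1, 2, 4, 8.

Answer: 1, 2, 4, 8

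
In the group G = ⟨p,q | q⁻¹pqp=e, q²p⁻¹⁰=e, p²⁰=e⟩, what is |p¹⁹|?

Compute successive powers until reaching e:
  (p¹⁹)¹ = p¹⁹, (p¹⁹)² = p¹⁸, (p¹⁹)³ = p¹⁷, (p¹⁹)⁴ = p¹⁶, (p¹⁹)⁵ = p¹⁵, (p¹⁹)⁶ = p¹⁴, (p¹⁹)⁷ = p¹³, (p¹⁹)⁸ = p¹², (p¹⁹)⁹ = p¹¹, (p¹⁹)¹⁰ = p¹⁰, (p¹⁹)¹¹ = p⁹, (p¹⁹)¹² = p⁸, (p¹⁹)¹³ = p⁷, (p¹⁹)¹⁴ = p⁶, (p¹⁹)¹⁵ = p⁵, (p¹⁹)¹⁶ = p⁴, (p¹⁹)¹⁷ = p³, (p¹⁹)¹⁸ = p², (p¹⁹)¹⁹ = p, (p¹⁹)²⁰ = e.
The smallest positive k with (p¹⁹)ᵏ = e is 20.

Answer: 20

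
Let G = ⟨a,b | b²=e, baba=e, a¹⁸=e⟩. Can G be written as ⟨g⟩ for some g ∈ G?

Every cyclic group is abelian. But a·b = ab while b·a = a¹⁷b, so a·b ≠ b·a and G is not abelian. Hence G is not cyclic.

Answer: No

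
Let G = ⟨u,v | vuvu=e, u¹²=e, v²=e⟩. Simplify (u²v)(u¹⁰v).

Compute (u²v) · (u¹⁰v) by multiplying left to right and reducing via the relations at each step:
  (u²v) · u¹⁰ = u⁴v
  (u⁴v) · v = u⁴

Answer: u⁴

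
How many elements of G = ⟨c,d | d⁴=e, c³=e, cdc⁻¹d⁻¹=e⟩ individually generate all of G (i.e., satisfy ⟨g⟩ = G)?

G is cyclic of order 12. An element generates G iff its order is 12, and a cyclic group of order 12 has exactly φ(12) = 4 such elements.

Answer: 4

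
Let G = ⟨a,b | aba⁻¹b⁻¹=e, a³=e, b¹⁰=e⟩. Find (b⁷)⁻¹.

The order of (b⁷) is 10 (smallest k with (b⁷)ᵏ = e), so (b⁷)⁻¹ = (b⁷)⁹ = b³.
Check: (b⁷) · (b³) → (b⁷) · b³ = e, giving e as required.

Answer: b³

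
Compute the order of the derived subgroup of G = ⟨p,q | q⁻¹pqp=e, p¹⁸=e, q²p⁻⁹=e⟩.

G' = [G, G] is generated by all commutators. The generator-pair commutators are: [p, q] = p².
The subgroup they normally generate is {e, p², p⁴, p⁶, p⁸, p¹⁰, p¹², p¹⁴, p¹⁶}, of order 9.
Check: |G/G'| = 36/9 = 4 is the order of the abelianisation.

Answer: 9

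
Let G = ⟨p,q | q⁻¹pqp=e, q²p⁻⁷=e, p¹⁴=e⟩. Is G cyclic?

Every cyclic group is abelian. But p·q = pq while q·p = p⁶q⁻¹, so p·q ≠ q·p and G is not abelian. Hence G is not cyclic.

Answer: No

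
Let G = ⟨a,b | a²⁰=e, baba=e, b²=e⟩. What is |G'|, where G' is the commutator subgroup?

G' = [G, G] is generated by all commutators. The generator-pair commutators are: [a, b] = a².
The subgroup they normally generate is {e, a², a⁴, a⁶, a⁸, a¹⁰, a¹², a¹⁴, a¹⁶, a¹⁸}, of order 10.
Check: |G/G'| = 40/10 = 4 is the order of the abelianisation.

Answer: 10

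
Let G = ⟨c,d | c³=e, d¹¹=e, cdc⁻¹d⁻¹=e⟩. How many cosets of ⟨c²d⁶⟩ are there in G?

First find ord(c²d⁶) by computing successive powers:
  (c²d⁶)¹ = c²d⁶, (c²d⁶)² = cd, (c²d⁶)³ = d⁷, (c²d⁶)⁴ = c²d², (c²d⁶)⁵ = cd⁸, (c²d⁶)⁶ = d³, (c²d⁶)⁷ = c²d⁹, (c²d⁶)⁸ = cd⁴, (c²d⁶)⁹ = d¹⁰, (c²d⁶)¹⁰ = c²d⁵, (c²d⁶)¹¹ = c, (c²d⁶)¹² = d⁶, (c²d⁶)¹³ = c²d, (c²d⁶)¹⁴ = cd⁷, (c²d⁶)¹⁵ = d², (c²d⁶)¹⁶ = c²d⁸, (c²d⁶)¹⁷ = cd³, (c²d⁶)¹⁸ = d⁹, (c²d⁶)¹⁹ = c²d⁴, (c²d⁶)²⁰ = cd¹⁰, (c²d⁶)²¹ = d⁵, (c²d⁶)²² = c², (c²d⁶)²³ = cd⁶, (c²d⁶)²⁴ = d, (c²d⁶)²⁵ = c²d⁷, (c²d⁶)²⁶ = cd², (c²d⁶)²⁷ = d⁸, (c²d⁶)²⁸ = c²d³, (c²d⁶)²⁹ = cd⁹, (c²d⁶)³⁰ = d⁴, (c²d⁶)³¹ = c²d¹⁰, (c²d⁶)³² = cd⁵, (c²d⁶)³³ = e.
So |⟨c²d⁶⟩| = ord(c²d⁶) = 33. With |G| = 33, by Lagrange [G : ⟨c²d⁶⟩] = 33/33 = 1.

Answer: 1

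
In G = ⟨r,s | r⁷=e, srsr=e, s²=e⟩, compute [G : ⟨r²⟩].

First find ord(r²) by computing successive powers:
  (r²)¹ = r², (r²)² = r⁴, (r²)³ = r⁶, (r²)⁴ = r, (r²)⁵ = r³, (r²)⁶ = r⁵, (r²)⁷ = e.
So |⟨r²⟩| = ord(r²) = 7. With |G| = 14, by Lagrange [G : ⟨r²⟩] = 14/7 = 2.

Answer: 2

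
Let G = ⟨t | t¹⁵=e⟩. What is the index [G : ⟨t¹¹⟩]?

First find ord(t¹¹) by computing successive powers:
  (t¹¹)¹ = t¹¹, (t¹¹)² = t⁷, (t¹¹)³ = t³, (t¹¹)⁴ = t¹⁴, (t¹¹)⁵ = t¹⁰, (t¹¹)⁶ = t⁶, (t¹¹)⁷ = t², (t¹¹)⁸ = t¹³, (t¹¹)⁹ = t⁹, (t¹¹)¹⁰ = t⁵, (t¹¹)¹¹ = t, (t¹¹)¹² = t¹², (t¹¹)¹³ = t⁸, (t¹¹)¹⁴ = t⁴, (t¹¹)¹⁵ = e.
So |⟨t¹¹⟩| = ord(t¹¹) = 15. With |G| = 15, by Lagrange [G : ⟨t¹¹⟩] = 15/15 = 1.

Answer: 1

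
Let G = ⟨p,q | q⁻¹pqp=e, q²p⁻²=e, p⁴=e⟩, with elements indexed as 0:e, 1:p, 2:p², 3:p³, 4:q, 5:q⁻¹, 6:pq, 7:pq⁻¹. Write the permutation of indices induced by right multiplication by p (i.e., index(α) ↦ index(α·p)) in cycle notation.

(0 1 2 3)(4 7 5 6)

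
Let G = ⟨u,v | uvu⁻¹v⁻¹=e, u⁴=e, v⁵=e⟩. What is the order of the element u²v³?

Compute successive powers until reaching e:
  (u²v³)¹ = u²v³, (u²v³)² = v, (u²v³)³ = u²v⁴, (u²v³)⁴ = v², (u²v³)⁵ = u², (u²v³)⁶ = v³, (u²v³)⁷ = u²v, (u²v³)⁸ = v⁴, (u²v³)⁹ = u²v², (u²v³)¹⁰ = e.
The smallest positive k with (u²v³)ᵏ = e is 10.

Answer: 10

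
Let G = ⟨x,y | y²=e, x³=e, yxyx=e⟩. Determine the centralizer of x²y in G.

⟨x²y⟩ ⊆ C_G(x²y) since powers of x²y commute with x²y; so |C_G(x²y)| ≥ |⟨x²y⟩| = 2.
By orbit–stabilizer, |C_G(x²y)| = |G| / |conj. class of x²y| = 6 / 3 = 2.
The 2 elements commuting with x²y are {e, x²y}.

Answer: {e, x²y}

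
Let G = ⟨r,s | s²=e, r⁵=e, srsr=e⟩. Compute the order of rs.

Compute successive powers until reaching e:
  (rs)¹ = rs, (rs)² = e.
The smallest positive k with (rs)ᵏ = e is 2.

Answer: 2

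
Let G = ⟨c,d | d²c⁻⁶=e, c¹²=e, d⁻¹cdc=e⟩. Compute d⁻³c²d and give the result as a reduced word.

Multiply left to right, reducing at each step:
  d · c² = c⁴d⁻¹
  (c⁴d⁻¹) · d = c⁴

Answer: c⁴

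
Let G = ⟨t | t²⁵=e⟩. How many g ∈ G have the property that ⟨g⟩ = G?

G is cyclic of order 25. An element generates G iff its order is 25, and a cyclic group of order 25 has exactly φ(25) = 20 such elements.

Answer: 20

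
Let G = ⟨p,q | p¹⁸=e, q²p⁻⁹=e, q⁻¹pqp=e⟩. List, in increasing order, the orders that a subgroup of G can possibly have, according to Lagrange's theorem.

|G| = 36 = 2² · 3². By Lagrange's theorem the order of any subgroup divides 36; the divisors of 36 are 1, 2, 3, 4, 6, 9, 12, 18, 36.

Answer: 1, 2, 3, 4, 6, 9, 12, 18, 36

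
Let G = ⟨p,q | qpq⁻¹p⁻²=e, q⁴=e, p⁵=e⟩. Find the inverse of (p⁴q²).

The order of (p⁴q²) is 2 (smallest k with (p⁴q²)ᵏ = e), so (p⁴q²)⁻¹ = (p⁴q²)¹ = p⁴q².
Check: (p⁴q²) · (p⁴q²) → (p⁴q²) · p⁴ = q²;   (q²) · q² = e, giving e as required.

Answer: p⁴q²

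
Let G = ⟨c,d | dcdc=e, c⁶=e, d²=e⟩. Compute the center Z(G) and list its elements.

An element z ∈ Z(G) iff z commutes with every generator.
For example c³ is central: (c³)·c = c⁴ = c·(c³); (c³)·d = c³d = d·(c³).
Whereas c ∉ Z(G) since c·d = cd ≠ c⁵d = d·c.
Checking each of the 12 elements this way gives Z(G) = {e, c³}, of order 2.

Answer: {e, c³}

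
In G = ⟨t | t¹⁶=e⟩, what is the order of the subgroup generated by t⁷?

|⟨t⁷⟩| equals the order of t⁷. Compute successive powers until reaching e:
  (t⁷)¹ = t⁷, (t⁷)² = t¹⁴, (t⁷)³ = t⁵, (t⁷)⁴ = t¹², (t⁷)⁵ = t³, (t⁷)⁶ = t¹⁰, (t⁷)⁷ = t, (t⁷)⁸ = t⁸, (t⁷)⁹ = t¹⁵, (t⁷)¹⁰ = t⁶, (t⁷)¹¹ = t¹³, (t⁷)¹² = t⁴, (t⁷)¹³ = t¹¹, (t⁷)¹⁴ = t², (t⁷)¹⁵ = t⁹, (t⁷)¹⁶ = e.
The smallest positive k with (t⁷)ᵏ = e is 16, so |⟨t⁷⟩| = 16.

Answer: 16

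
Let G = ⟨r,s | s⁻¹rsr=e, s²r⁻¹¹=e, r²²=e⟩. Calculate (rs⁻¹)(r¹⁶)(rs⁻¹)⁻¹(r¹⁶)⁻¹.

[(rs⁻¹), (r¹⁶)] = (rs⁻¹)·(r¹⁶)·(rs⁻¹)⁻¹·(r¹⁶)⁻¹.
  (rs⁻¹) · (r¹⁶) = r⁷s⁻¹
  (r⁷s⁻¹) · (rs) = r⁶
  (r⁶) · (r⁶) = r¹²

Answer: r¹²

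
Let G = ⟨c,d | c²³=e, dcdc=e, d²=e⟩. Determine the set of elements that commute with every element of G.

An element z ∈ Z(G) iff z commutes with every generator.
For example e is central: e·c = c = c·e; e·d = d = d·e.
Whereas c ∉ Z(G) since c·d = cd ≠ c²²d = d·c.
Checking each of the 46 elements this way gives Z(G) = {e}, of order 1.

Answer: {e}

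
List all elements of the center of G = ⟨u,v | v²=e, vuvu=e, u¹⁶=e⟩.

An element z ∈ Z(G) iff z commutes with every generator.
For example u⁸ is central: (u⁸)·u = u⁹ = u·(u⁸); (u⁸)·v = u⁸v = v·(u⁸).
Whereas u ∉ Z(G) since u·v = uv ≠ u¹⁵v = v·u.
Checking each of the 32 elements this way gives Z(G) = {e, u⁸}, of order 2.

Answer: {e, u⁸}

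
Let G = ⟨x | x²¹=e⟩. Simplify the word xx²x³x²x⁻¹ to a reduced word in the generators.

Multiply left to right, reducing at each step:
  x · x² = x³
  (x³) · x³ = x⁶
  (x⁶) · x² = x⁸
  (x⁸) · x⁻¹ = x⁷

Answer: x⁷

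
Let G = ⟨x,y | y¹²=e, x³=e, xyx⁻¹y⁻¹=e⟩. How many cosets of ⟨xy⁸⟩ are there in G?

First find ord(xy⁸) by computing successive powers:
  (xy⁸)¹ = xy⁸, (xy⁸)² = x²y⁴, (xy⁸)³ = e.
So |⟨xy⁸⟩| = ord(xy⁸) = 3. With |G| = 36, by Lagrange [G : ⟨xy⁸⟩] = 36/3 = 12.

Answer: 12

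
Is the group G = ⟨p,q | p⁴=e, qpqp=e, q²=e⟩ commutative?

p·q = pq but q·p = p³q, so p·q ≠ q·p and G is not abelian.

Answer: No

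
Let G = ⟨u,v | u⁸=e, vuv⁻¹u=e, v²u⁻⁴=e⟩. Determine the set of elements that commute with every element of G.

An element z ∈ Z(G) iff z commutes with every generator.
For example u⁴ is central: (u⁴)·u = u⁵ = u·(u⁴); (u⁴)·v = v⁻¹ = v·(u⁴).
Whereas u ∉ Z(G) since u·v = uv ≠ u³v⁻¹ = v·u.
Checking each of the 16 elements this way gives Z(G) = {e, u⁴}, of order 2.

Answer: {e, u⁴}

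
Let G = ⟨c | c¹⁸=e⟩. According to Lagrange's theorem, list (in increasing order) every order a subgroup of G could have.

|G| = 18 = 2 · 3². By Lagrange's theorem the order of any subgroup divides 18; the divisors of 18 are 1, 2, 3, 6, 9, 18.

Answer: 1, 2, 3, 6, 9, 18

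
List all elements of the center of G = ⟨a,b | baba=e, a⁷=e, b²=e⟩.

An element z ∈ Z(G) iff z commutes with every generator.
For example e is central: e·a = a = a·e; e·b = b = b·e.
Whereas a ∉ Z(G) since a·b = ab ≠ a⁶b = b·a.
Checking each of the 14 elements this way gives Z(G) = {e}, of order 1.

Answer: {e}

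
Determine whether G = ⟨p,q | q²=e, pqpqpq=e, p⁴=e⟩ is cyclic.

Every cyclic group is abelian. But p·q = pq while q·p = qp, so p·q ≠ q·p and G is not abelian. Hence G is not cyclic.

Answer: No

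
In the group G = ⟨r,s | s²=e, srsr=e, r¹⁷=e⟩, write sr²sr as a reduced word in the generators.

Multiply left to right, reducing at each step:
  s · r² = r¹⁵s
  (r¹⁵s) · s = r¹⁵
  (r¹⁵) · r = r¹⁶

Answer: r¹⁶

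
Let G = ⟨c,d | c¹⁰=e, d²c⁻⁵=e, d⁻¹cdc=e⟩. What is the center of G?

An element z ∈ Z(G) iff z commutes with every generator.
For example c⁵ is central: (c⁵)·c = c⁶ = c·(c⁵); (c⁵)·d = d⁻¹ = d·(c⁵).
Whereas c ∉ Z(G) since c·d = cd ≠ c⁴d⁻¹ = d·c.
Checking each of the 20 elements this way gives Z(G) = {e, c⁵}, of order 2.

Answer: {e, c⁵}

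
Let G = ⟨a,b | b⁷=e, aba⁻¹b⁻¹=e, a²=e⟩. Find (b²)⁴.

Compute successive powers of (b²), reducing at each step:
  (b²)²: (b²) · b² = b⁴
  (b²)³: (b⁴) · b² = b⁶
  (b²)⁴: (b⁶) · b² = b

Answer: b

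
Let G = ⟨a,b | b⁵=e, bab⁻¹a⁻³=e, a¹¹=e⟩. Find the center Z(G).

An element z ∈ Z(G) iff z commutes with every generator.
For example e is central: e·a = a = a·e; e·b = b = b·e.
Whereas a ∉ Z(G) since a·b = ab ≠ a³b = b·a.
Checking each of the 55 elements this way gives Z(G) = {e}, of order 1.

Answer: {e}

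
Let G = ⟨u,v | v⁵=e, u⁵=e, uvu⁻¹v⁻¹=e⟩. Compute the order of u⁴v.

Compute successive powers until reaching e:
  (u⁴v)¹ = u⁴v, (u⁴v)² = u³v², (u⁴v)³ = u²v³, (u⁴v)⁴ = uv⁴, (u⁴v)⁵ = e.
The smallest positive k with (u⁴v)ᵏ = e is 5.

Answer: 5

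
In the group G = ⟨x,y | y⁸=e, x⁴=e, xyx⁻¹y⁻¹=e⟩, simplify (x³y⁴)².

Compute successive powers of (x³y⁴), reducing at each step:
  (x³y⁴)²: (x³y⁴) · x³ = x²y⁴;   (x²y⁴) · y⁴ = x²

Answer: x²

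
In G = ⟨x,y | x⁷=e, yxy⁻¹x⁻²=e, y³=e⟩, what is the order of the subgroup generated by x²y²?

|⟨x²y²⟩| equals the order of x²y². Compute successive powers until reaching e:
  (x²y²)¹ = x²y², (x²y²)² = x³y, (x²y²)³ = e.
The smallest positive k with (x²y²)ᵏ = e is 3, so |⟨x²y²⟩| = 3.

Answer: 3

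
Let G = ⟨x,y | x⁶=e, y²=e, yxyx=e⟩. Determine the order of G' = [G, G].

G' = [G, G] is generated by all commutators. The generator-pair commutators are: [x, y] = x².
The subgroup they normally generate is {e, x², x⁴}, of order 3.
Check: |G/G'| = 12/3 = 4 is the order of the abelianisation.

Answer: 3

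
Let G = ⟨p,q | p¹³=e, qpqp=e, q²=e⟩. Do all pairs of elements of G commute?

p·q = pq but q·p = p¹²q, so p·q ≠ q·p and G is not abelian.

Answer: No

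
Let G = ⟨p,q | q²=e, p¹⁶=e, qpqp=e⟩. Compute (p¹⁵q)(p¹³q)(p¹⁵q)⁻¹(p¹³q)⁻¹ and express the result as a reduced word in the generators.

[(p¹⁵q), (p¹³q)] = (p¹⁵q)·(p¹³q)·(p¹⁵q)⁻¹·(p¹³q)⁻¹.
  (p¹⁵q) · (p¹³q) = p²
  (p²) · (p¹⁵q) = pq
  (pq) · (p¹³q) = p⁴

Answer: p⁴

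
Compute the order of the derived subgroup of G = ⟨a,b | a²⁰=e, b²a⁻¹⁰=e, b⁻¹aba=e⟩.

G' = [G, G] is generated by all commutators. The generator-pair commutators are: [a, b] = a².
The subgroup they normally generate is {e, a², a⁴, a⁶, a⁸, a¹⁰, a¹², a¹⁴, a¹⁶, a¹⁸}, of order 10.
Check: |G/G'| = 40/10 = 4 is the order of the abelianisation.

Answer: 10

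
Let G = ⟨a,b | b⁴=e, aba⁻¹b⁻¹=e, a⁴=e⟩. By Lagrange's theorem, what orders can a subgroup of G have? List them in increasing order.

|G| = 16 = 2⁴. By Lagrange's theorem the order of any subgroup divides 16; the divisors of 16 are 1, 2, 4, 8, 16.

Answer: 1, 2, 4, 8, 16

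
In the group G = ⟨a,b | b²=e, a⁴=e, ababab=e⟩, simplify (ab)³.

Compute successive powers of (ab), reducing at each step:
  (ab)²: (ab) · a = aba;   (aba) · b = ba³
  (ab)³: (ba³) · a = b;   b · b = e

Answer: e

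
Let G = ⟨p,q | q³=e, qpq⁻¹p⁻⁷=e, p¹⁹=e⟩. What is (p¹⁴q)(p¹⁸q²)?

Compute (p¹⁴q) · (p¹⁸q²) by multiplying left to right and reducing via the relations at each step:
  (p¹⁴q) · p¹⁸ = p⁷q
  (p⁷q) · q² = p⁷

Answer: p⁷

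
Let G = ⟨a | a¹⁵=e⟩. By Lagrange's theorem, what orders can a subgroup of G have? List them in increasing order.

|G| = 15 = 3 · 5. By Lagrange's theorem the order of any subgroup divides 15; the divisors of 15 are 1, 3, 5, 15.

Answer: 1, 3, 5, 15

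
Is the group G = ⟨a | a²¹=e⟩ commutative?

G has a single generator, so G is cyclic and hence abelian.

Answer: Yes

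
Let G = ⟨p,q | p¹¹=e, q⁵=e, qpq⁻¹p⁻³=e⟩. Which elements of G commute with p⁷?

⟨p⁷⟩ ⊆ C_G(p⁷) since powers of p⁷ commute with p⁷; so |C_G(p⁷)| ≥ |⟨p⁷⟩| = 11.
By orbit–stabilizer, |C_G(p⁷)| = |G| / |conj. class of p⁷| = 55 / 5 = 11.
The 11 elements commuting with p⁷ are {e, p, p², p³, p⁴, p⁵, p⁶, p⁷, p⁸, p⁹, p¹⁰}.

Answer: {e, p, p², p³, p⁴, p⁵, p⁶, p⁷, p⁸, p⁹, p¹⁰}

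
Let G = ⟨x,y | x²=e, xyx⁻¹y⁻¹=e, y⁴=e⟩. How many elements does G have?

Enumerate words in the generators, reducing via the relations: the distinct elements are
  {e, x, y, xy, y², y³, xy², xy³}.
No further products give new elements, so |G| = 8.

Answer: 8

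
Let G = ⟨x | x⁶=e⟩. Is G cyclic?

|G| = 6. The element x has order 6 (its powers give 6 distinct elements), so ⟨x⟩ = G and G is cyclic.

Answer: Yes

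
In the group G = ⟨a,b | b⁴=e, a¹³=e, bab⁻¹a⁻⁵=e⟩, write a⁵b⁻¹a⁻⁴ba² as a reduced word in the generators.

Multiply left to right, reducing at each step:
  (a⁵) · b⁻¹ = a⁵b³
  (a⁵b³) · a⁻⁴ = a¹²b³
  (a¹²b³) · b = a¹²
  (a¹²) · a² = a

Answer: a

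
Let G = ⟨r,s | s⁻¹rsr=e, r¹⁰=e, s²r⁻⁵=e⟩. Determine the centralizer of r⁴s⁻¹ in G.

⟨r⁴s⁻¹⟩ ⊆ C_G(r⁴s⁻¹) since powers of r⁴s⁻¹ commute with r⁴s⁻¹; so |C_G(r⁴s⁻¹)| ≥ |⟨r⁴s⁻¹⟩| = 4.
By orbit–stabilizer, |C_G(r⁴s⁻¹)| = |G| / |conj. class of r⁴s⁻¹| = 20 / 5 = 4.
The 4 elements commuting with r⁴s⁻¹ are {e, r⁵, r⁴s, r⁴s⁻¹}.

Answer: {e, r⁵, r⁴s, r⁴s⁻¹}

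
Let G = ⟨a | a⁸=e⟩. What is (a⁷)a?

Compute (a⁷) · a by multiplying left to right and reducing via the relations at each step:
  (a⁷) · a = e

Answer: e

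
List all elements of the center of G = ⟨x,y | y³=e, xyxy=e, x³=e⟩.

An element z ∈ Z(G) iff z commutes with every generator.
For example e is central: e·x = x = x·e; e·y = y = y·e.
Whereas x ∉ Z(G) since x·y = xy ≠ x²y² = y·x.
Checking each of the 12 elements this way gives Z(G) = {e}, of order 1.

Answer: {e}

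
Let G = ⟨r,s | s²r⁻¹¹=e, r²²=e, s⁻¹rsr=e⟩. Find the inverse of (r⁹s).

The order of (r⁹s) is 4 (smallest k with (r⁹s)ᵏ = e), so (r⁹s)⁻¹ = (r⁹s)³ = r⁹s⁻¹.
Check: (r⁹s) · (r⁹s⁻¹) → (r⁹s) · r⁹ = s;   s · s⁻¹ = e, giving e as required.

Answer: r⁹s⁻¹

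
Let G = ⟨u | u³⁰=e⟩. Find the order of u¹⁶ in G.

Compute successive powers until reaching e:
  (u¹⁶)¹ = u¹⁶, (u¹⁶)² = u², (u¹⁶)³ = u¹⁸, (u¹⁶)⁴ = u⁴, (u¹⁶)⁵ = u²⁰, (u¹⁶)⁶ = u⁶, (u¹⁶)⁷ = u²², (u¹⁶)⁸ = u⁸, (u¹⁶)⁹ = u²⁴, (u¹⁶)¹⁰ = u¹⁰, (u¹⁶)¹¹ = u²⁶, (u¹⁶)¹² = u¹², (u¹⁶)¹³ = u²⁸, (u¹⁶)¹⁴ = u¹⁴, (u¹⁶)¹⁵ = e.
The smallest positive k with (u¹⁶)ᵏ = e is 15.

Answer: 15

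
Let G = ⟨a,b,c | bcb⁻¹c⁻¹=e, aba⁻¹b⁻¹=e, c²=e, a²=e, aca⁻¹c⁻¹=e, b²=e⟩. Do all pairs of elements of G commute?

Each pair of generators commutes: a·b = ab = b·a; a·c = ac = c·a; b·c = bc = c·b. Since the generators pairwise commute, every element of G commutes with every other, so G is abelian.

Answer: Yes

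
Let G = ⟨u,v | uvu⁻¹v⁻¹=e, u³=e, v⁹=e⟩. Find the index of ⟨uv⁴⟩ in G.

First find ord(uv⁴) by computing successive powers:
  (uv⁴)¹ = uv⁴, (uv⁴)² = u²v⁸, (uv⁴)³ = v³, (uv⁴)⁴ = uv⁷, (uv⁴)⁵ = u²v², (uv⁴)⁶ = v⁶, (uv⁴)⁷ = uv, (uv⁴)⁸ = u²v⁵, (uv⁴)⁹ = e.
So |⟨uv⁴⟩| = ord(uv⁴) = 9. With |G| = 27, by Lagrange [G : ⟨uv⁴⟩] = 27/9 = 3.

Answer: 3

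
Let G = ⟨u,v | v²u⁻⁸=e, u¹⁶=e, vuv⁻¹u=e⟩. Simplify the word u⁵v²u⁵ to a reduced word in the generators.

Multiply left to right, reducing at each step:
  (u⁵) · v² = u¹³
  (u¹³) · u⁵ = u²

Answer: u²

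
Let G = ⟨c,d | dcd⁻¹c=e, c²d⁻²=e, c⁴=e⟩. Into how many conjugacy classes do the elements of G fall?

The conjugacy classes (representative and size) are:
  [e] (size 1), [c³] (size 2), [c²] (size 1), [d⁻¹] (size 2), [cd] (size 2).
Class equation: 1 + 2 + 1 + 2 + 2 = 8 = |G|. So G has 5 conjugacy classes.

Answer: 5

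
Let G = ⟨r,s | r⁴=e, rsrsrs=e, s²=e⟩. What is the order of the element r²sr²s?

Compute successive powers until reaching e:
  (r²sr²s)¹ = r²sr²s, (r²sr²s)² = e.
The smallest positive k with (r²sr²s)ᵏ = e is 2.

Answer: 2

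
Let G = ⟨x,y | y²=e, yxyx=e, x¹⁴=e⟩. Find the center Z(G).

An element z ∈ Z(G) iff z commutes with every generator.
For example x⁷ is central: (x⁷)·x = x⁸ = x·(x⁷); (x⁷)·y = x⁷y = y·(x⁷).
Whereas x ∉ Z(G) since x·y = xy ≠ x¹³y = y·x.
Checking each of the 28 elements this way gives Z(G) = {e, x⁷}, of order 2.

Answer: {e, x⁷}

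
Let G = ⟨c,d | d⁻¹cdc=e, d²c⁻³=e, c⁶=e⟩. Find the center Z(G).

An element z ∈ Z(G) iff z commutes with every generator.
For example c³ is central: (c³)·c = c⁴ = c·(c³); (c³)·d = d⁻¹ = d·(c³).
Whereas c ∉ Z(G) since c·d = cd ≠ c²d⁻¹ = d·c.
Checking each of the 12 elements this way gives Z(G) = {e, c³}, of order 2.

Answer: {e, c³}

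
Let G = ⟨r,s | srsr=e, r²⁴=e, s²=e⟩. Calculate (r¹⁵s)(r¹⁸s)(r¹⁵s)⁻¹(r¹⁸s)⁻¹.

[(r¹⁵s), (r¹⁸s)] = (r¹⁵s)·(r¹⁸s)·(r¹⁵s)⁻¹·(r¹⁸s)⁻¹.
  (r¹⁵s) · (r¹⁸s) = r²¹
  (r²¹) · (r¹⁵s) = r¹²s
  (r¹²s) · (r¹⁸s) = r¹⁸

Answer: r¹⁸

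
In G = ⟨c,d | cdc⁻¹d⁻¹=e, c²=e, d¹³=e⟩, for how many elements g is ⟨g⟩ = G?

G is cyclic of order 26. An element generates G iff its order is 26, and a cyclic group of order 26 has exactly φ(26) = 12 such elements.

Answer: 12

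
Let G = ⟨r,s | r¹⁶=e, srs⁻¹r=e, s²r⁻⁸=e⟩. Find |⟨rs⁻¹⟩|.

|⟨rs⁻¹⟩| equals the order of rs⁻¹. Compute successive powers until reaching e:
  (rs⁻¹)¹ = rs⁻¹, (rs⁻¹)² = r⁸, (rs⁻¹)³ = rs, (rs⁻¹)⁴ = e.
The smallest positive k with (rs⁻¹)ᵏ = e is 4, so |⟨rs⁻¹⟩| = 4.

Answer: 4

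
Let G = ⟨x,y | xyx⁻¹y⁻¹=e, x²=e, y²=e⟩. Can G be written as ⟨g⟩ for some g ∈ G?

|G| = 4, but the maximum element order in G is 2 < 4. No single element generates all of G, so G is not cyclic.

Answer: No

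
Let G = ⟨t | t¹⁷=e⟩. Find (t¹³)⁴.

Compute successive powers of (t¹³), reducing at each step:
  (t¹³)²: (t¹³) · t¹³ = t⁹
  (t¹³)³: (t⁹) · t¹³ = t⁵
  (t¹³)⁴: (t⁵) · t¹³ = t

Answer: t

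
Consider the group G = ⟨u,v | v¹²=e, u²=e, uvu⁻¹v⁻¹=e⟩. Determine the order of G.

Enumerate words in the generators, reducing via the relations: the distinct elements are
  {e, u, v, uv, v², v³, v⁴, v⁵, v⁶, v⁷, v⁸, v⁹, uv², uv³, uv⁴, uv⁵, uv⁶, uv⁷, uv⁸, uv⁹, v¹¹, v¹⁰, uv¹¹, uv¹⁰}.
No further products give new elements, so |G| = 24.

Answer: 24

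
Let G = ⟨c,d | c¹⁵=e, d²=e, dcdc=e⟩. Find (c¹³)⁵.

Compute successive powers of (c¹³), reducing at each step:
  (c¹³)²: (c¹³) · c¹³ = c¹¹
  (c¹³)³: (c¹¹) · c¹³ = c⁹
  (c¹³)⁴: (c⁹) · c¹³ = c⁷
  (c¹³)⁵: (c⁷) · c¹³ = c⁵

Answer: c⁵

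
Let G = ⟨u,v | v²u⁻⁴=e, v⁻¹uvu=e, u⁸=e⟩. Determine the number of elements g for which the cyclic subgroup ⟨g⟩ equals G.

⟨g⟩ = G would require ord(g) = |G| = 16, but the maximum element order in G is 8 < 16. So G is not cyclic and no single element generates it: the count is 0.

Answer: 0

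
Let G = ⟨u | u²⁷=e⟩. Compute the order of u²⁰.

Compute successive powers until reaching e:
  (u²⁰)¹ = u²⁰, (u²⁰)² = u¹³, (u²⁰)³ = u⁶, (u²⁰)⁴ = u²⁶, (u²⁰)⁵ = u¹⁹, (u²⁰)⁶ = u¹², (u²⁰)⁷ = u⁵, (u²⁰)⁸ = u²⁵, (u²⁰)⁹ = u¹⁸, (u²⁰)¹⁰ = u¹¹, (u²⁰)¹¹ = u⁴, (u²⁰)¹² = u²⁴, (u²⁰)¹³ = u¹⁷, (u²⁰)¹⁴ = u¹⁰, (u²⁰)¹⁵ = u³, (u²⁰)¹⁶ = u²³, (u²⁰)¹⁷ = u¹⁶, (u²⁰)¹⁸ = u⁹, (u²⁰)¹⁹ = u², (u²⁰)²⁰ = u²², (u²⁰)²¹ = u¹⁵, (u²⁰)²² = u⁸, (u²⁰)²³ = u, (u²⁰)²⁴ = u²¹, (u²⁰)²⁵ = u¹⁴, (u²⁰)²⁶ = u⁷, (u²⁰)²⁷ = e.
The smallest positive k with (u²⁰)ᵏ = e is 27.

Answer: 27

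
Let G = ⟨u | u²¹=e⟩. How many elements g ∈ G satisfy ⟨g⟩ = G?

G is cyclic of order 21. An element generates G iff its order is 21, and a cyclic group of order 21 has exactly φ(21) = 12 such elements.

Answer: 12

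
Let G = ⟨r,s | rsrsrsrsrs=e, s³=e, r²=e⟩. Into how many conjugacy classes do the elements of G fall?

The conjugacy classes (representative and size) are:
  [e] (size 1), [rsrs²rsrs²r] (size 15), [srsrs²r] (size 20), [rs²rs²r] (size 12), [s²rsrs²] (size 12).
Class equation: 1 + 15 + 20 + 12 + 12 = 60 = |G|. So G has 5 conjugacy classes.

Answer: 5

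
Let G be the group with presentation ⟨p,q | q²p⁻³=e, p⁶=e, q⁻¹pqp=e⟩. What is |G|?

Enumerate words in the generators, reducing via the relations: the distinct elements are
  {e, p, q, pq, p², p³, p⁴, p⁵, p²q, q⁻¹, pq⁻¹, p²q⁻¹}.
No further products give new elements, so |G| = 12.

Answer: 12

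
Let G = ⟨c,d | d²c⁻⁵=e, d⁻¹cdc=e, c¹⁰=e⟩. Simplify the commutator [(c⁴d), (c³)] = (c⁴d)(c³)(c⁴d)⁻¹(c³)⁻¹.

[(c⁴d), (c³)] = (c⁴d)·(c³)·(c⁴d)⁻¹·(c³)⁻¹.
  (c⁴d) · (c³) = cd
  (cd) · (c⁴d⁻¹) = c⁷
  (c⁷) · (c⁷) = c⁴

Answer: c⁴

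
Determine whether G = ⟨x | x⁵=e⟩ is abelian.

G has a single generator, so G is cyclic and hence abelian.

Answer: Yes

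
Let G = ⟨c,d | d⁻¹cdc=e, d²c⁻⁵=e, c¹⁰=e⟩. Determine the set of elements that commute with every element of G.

An element z ∈ Z(G) iff z commutes with every generator.
For example c⁵ is central: (c⁵)·c = c⁶ = c·(c⁵); (c⁵)·d = d⁻¹ = d·(c⁵).
Whereas c ∉ Z(G) since c·d = cd ≠ c⁴d⁻¹ = d·c.
Checking each of the 20 elements this way gives Z(G) = {e, c⁵}, of order 2.

Answer: {e, c⁵}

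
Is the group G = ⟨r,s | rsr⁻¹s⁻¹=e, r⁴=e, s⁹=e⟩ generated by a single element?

|G| = 36. The element rs has order 36 (its powers give 36 distinct elements), so ⟨rs⟩ = G and G is cyclic.

Answer: Yes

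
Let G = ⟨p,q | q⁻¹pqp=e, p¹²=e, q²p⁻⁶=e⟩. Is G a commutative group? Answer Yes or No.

p·q = pq but q·p = p⁵q⁻¹, so p·q ≠ q·p and G is not abelian.

Answer: No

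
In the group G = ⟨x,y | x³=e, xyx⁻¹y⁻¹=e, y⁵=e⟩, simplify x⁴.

Compute successive powers of x, reducing at each step:
  x²: x · x = x²
  x³: (x²) · x = e
  x⁴: e · x = x

Answer: x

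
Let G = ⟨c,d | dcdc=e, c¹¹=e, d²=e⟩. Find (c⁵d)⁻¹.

The order of (c⁵d) is 2 (smallest k with (c⁵d)ᵏ = e), so (c⁵d)⁻¹ = (c⁵d)¹ = c⁵d.
Check: (c⁵d) · (c⁵d) → (c⁵d) · c⁵ = d;   d · d = e, giving e as required.

Answer: c⁵d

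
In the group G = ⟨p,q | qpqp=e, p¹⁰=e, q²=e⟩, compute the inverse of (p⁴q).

The order of (p⁴q) is 2 (smallest k with (p⁴q)ᵏ = e), so (p⁴q)⁻¹ = (p⁴q)¹ = p⁴q.
Check: (p⁴q) · (p⁴q) → (p⁴q) · p⁴ = q;   q · q = e, giving e as required.

Answer: p⁴q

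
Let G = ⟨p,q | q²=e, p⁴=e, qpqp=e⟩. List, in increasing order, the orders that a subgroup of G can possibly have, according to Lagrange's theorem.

|G| = 8 = 2³. By Lagrange's theorem the order of any subgroup divides 8; the divisors of 8 are 1, 2, 4, 8.

Answer: 1, 2, 4, 8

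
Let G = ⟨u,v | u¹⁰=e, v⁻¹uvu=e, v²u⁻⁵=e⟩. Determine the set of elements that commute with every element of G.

An element z ∈ Z(G) iff z commutes with every generator.
For example u⁵ is central: (u⁵)·u = u⁶ = u·(u⁵); (u⁵)·v = v⁻¹ = v·(u⁵).
Whereas u ∉ Z(G) since u·v = uv ≠ u⁴v⁻¹ = v·u.
Checking each of the 20 elements this way gives Z(G) = {e, u⁵}, of order 2.

Answer: {e, u⁵}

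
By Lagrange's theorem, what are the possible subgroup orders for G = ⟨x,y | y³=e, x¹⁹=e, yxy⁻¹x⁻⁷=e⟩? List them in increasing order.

|G| = 57 = 3 · 19. By Lagrange's theorem the order of any subgroup divides 57; the divisors of 57 are 1, 3, 19, 57.

Answer: 1, 3, 19, 57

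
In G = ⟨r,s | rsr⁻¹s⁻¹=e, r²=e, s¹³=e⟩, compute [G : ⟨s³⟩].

First find ord(s³) by computing successive powers:
  (s³)¹ = s³, (s³)² = s⁶, (s³)³ = s⁹, (s³)⁴ = s¹², (s³)⁵ = s², (s³)⁶ = s⁵, (s³)⁷ = s⁸, (s³)⁸ = s¹¹, (s³)⁹ = s, (s³)¹⁰ = s⁴, (s³)¹¹ = s⁷, (s³)¹² = s¹⁰, (s³)¹³ = e.
So |⟨s³⟩| = ord(s³) = 13. With |G| = 26, by Lagrange [G : ⟨s³⟩] = 26/13 = 2.

Answer: 2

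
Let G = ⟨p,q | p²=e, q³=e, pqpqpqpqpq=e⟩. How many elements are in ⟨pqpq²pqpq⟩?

|⟨pqpq²pqpq⟩| equals the order of pqpq²pqpq. Compute successive powers until reaching e:
  (pqpq²pqpq)¹ = pqpq²pqpq, (pqpq²pqpq)² = e.
The smallest positive k with (pqpq²pqpq)ᵏ = e is 2, so |⟨pqpq²pqpq⟩| = 2.

Answer: 2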